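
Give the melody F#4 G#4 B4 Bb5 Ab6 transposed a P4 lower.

C#4 D#4 F#4 F5 Eb6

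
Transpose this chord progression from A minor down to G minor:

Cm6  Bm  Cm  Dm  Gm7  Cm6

Bbm6 Am Bbm Cm Fm7 Bbm6

A minor down to G minor is a major second; each chord root moves by that interval while the quality stays the same.
Cm6: root C down a major second → Bb, giving Bbm6.
Bm: root B down a major second → A, giving Am.
Cm: root C down a major second → Bb, giving Bbm.
Dm: root D down a major second → C, giving Cm.
Gm7: root G down a major second → F, giving Fm7.
Cm6: root C down a major second → Bb, giving Bbm6.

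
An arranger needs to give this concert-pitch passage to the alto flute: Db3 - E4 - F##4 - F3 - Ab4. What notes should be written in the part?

Gb3 A4 B#4 Bb3 Db5

Written C4 sounds as G3 on the alto flute, so concert pitches are written a perfect fourth up.
Db3 -> Gb3
E4 -> A4
F##4 -> B#4
F3 -> Bb3
Ab4 -> Db5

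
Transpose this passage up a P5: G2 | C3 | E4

D3 G3 B4

A perfect fifth up from G2 gives D3.
C3 up a perfect fifth is G3.
E4: a fifth up reaches B, and 7 semitones makes it B4.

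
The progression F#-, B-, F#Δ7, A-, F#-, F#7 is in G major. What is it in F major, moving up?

E- A- EΔ7 G- E- E7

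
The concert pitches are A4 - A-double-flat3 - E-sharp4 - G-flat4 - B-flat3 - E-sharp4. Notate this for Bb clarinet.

B4 Bbb3 F##4 Ab4 C4 F##4

Written C4 sounds as Bb3 on the Bb clarinet, so concert pitches are written a major second up.
A4 to B4
Abb3 to Bbb3
E#4 to F##4
Gb4 to Ab4
Bb3 to C4
E#4 to F##4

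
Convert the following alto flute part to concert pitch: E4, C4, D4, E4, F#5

B3 G3 A3 B3 C#5

Written C4 on the alto flute sounds as G3, a perfect fourth lower; apply that shift to every note.
E4 → B3
C4 → G3
D4 → A3
E4 → B3
F#5 → C#5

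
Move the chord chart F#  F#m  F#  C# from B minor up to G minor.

B minor up to G minor is a minor sixth; each chord root moves by that interval while the quality stays the same.
F#: root F# up a minor sixth → D, giving D.
F#m: root F# up a minor sixth → D, giving Dm.
F#: root F# up a minor sixth → D, giving D.
C#: root C# up a minor sixth → A, giving A.

D Dm D A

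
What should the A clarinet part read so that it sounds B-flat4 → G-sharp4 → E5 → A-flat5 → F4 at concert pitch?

The A clarinet sounds a minor third below written, so the written part must be a minor third above concert — transpose each note up.
Bb4 gives Db5
G#4 gives B4
E5 gives G5
Ab5 gives Cb6
F4 gives Ab4

Db5 B4 G5 Cb6 Ab4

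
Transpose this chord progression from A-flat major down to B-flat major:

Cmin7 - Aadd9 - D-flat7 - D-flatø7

A-flat major down to B-flat major is a minor seventh; each chord root moves by that interval while the quality stays the same.
Cmin7: root C down a minor seventh → D, giving Dmin7.
Aadd9: root A down a minor seventh → B, giving Badd9.
D-flat7: root D-flat down a minor seventh → Eb, giving Eb7.
D-flatø7: root D-flat down a minor seventh → Eb, giving Ebø7.

Dmin7 Badd9 Eb7 Ebø7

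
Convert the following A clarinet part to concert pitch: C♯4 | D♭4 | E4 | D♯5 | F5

A#3 Bb3 C#4 B#4 D5

Written C4 on the A clarinet sounds as A3, a minor third lower; apply that shift to every note.
C#4 → A#3
Db4 → Bb3
E4 → C#4
D#5 → B#4
F5 → D5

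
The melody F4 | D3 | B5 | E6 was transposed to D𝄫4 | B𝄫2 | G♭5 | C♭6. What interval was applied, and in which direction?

down an augmented third

From F4 to Dbb4 is 3 letter names — a third of some quality.
Dbb4 to F4 is 5 semitones, which makes it an augmented third; the second version is lower, so the direction is down.
Checking another pair — E6 → Cb6 — gives the same interval.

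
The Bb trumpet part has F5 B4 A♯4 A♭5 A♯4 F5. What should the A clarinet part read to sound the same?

Gb5 C5 B4 Bbb5 B4 Gb5

First find concert pitch: the Bb trumpet sounds a major second below written, so F5 B4 A♯4 A♭5 A♯4 F5 sounds Eb5 A4 G#4 Gb5 G#4 Eb5.
Then write for A clarinet: it sounds a minor third below written, so the part must be a minor third above concert.
Eb5 → Gb5
A4 → C5
G#4 → B4
Gb5 → Bbb5
G#4 → B4
Eb5 → Gb5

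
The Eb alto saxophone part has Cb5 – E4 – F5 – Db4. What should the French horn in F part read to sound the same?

Bbb4 D4 Eb5 Cb4

First find concert pitch: the Eb alto saxophone sounds a major sixth below written, so Cb5 E4 F5 Db4 sounds Ebb4 G3 Ab4 Fb3.
Then write for French horn in F: it sounds a perfect fifth below written, so the part must be a perfect fifth above concert.
Ebb4 → Bbb4
G3 → D4
Ab4 → Eb5
Fb3 → Cb4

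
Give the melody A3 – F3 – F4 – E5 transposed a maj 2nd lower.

G3 Eb3 Eb4 D5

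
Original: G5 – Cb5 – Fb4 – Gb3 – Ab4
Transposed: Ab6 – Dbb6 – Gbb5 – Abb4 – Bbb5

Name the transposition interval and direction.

up a minor ninth

From G5 to Ab6 is 9 letter names — a ninth of some quality.
G5 to Ab6 is 13 semitones, which makes it a minor ninth; the second version is higher, so the direction is up.
Checking another pair — Ab4 → Bbb5 — gives the same interval.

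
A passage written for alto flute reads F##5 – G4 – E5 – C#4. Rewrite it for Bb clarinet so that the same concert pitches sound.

First find concert pitch: the alto flute sounds a perfect fourth below written, so F##5 G4 E5 C#4 sounds C##5 D4 B4 G#3.
Then write for Bb clarinet: it sounds a major second below written, so the part must be a major second above concert.
C##5 → D##5
D4 → E4
B4 → C#5
G#3 → A#3

D##5 E4 C#5 A#3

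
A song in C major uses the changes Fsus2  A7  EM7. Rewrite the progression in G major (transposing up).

Csus2 E7 BM7

C major up to G major is a perfect fifth; each chord root moves by that interval while the quality stays the same.
Fsus2: root F up a perfect fifth → C, giving Csus2.
A7: root A up a perfect fifth → E, giving E7.
EM7: root E up a perfect fifth → B, giving BM7.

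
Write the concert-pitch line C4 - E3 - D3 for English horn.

G4 B3 A3

The English horn sounds a perfect fifth below written, so the written part must be a perfect fifth above concert — transpose each note up.
C4 -> G4
E3 -> B3
D3 -> A3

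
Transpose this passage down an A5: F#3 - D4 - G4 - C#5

Bb2 Gb3 Cb4 F4

F#3: a fifth down reaches B, and 8 semitones makes it Bb2.
D4: a fifth down reaches G, and 8 semitones makes it Gb3.
An augmented fifth down from G4 gives Cb4.
An augmented fifth down from C#5 gives F4.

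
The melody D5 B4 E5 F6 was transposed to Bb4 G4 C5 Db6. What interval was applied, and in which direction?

down a major third

From D5 to Bb4 is 3 letter names — a third of some quality.
Bb4 to D5 is 4 semitones, which makes it a major third; the second version is lower, so the direction is down.
Checking another pair — F6 → Db6 — gives the same interval.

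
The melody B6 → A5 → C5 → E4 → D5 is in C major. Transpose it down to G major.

F#6 E5 G4 B3 A4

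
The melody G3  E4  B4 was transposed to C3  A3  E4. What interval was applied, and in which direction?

down a perfect fifth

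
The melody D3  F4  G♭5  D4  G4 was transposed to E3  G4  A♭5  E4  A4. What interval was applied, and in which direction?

up a major second

Take the first pair: D3 → E3. D to E spans 2 letter names, so the interval is some kind of second.
D3 to E3 is 2 semitones, which makes it a major second; the second version is higher, so the direction is up.
Checking another pair — G4 → A4 — gives the same interval.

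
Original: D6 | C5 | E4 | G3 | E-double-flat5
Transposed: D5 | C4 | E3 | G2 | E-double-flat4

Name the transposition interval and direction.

down a perfect octave

From D6 to D5 is 8 letter names — an octave of some quality.
D5 to D6 is 12 semitones, which makes it a perfect octave; the second version is lower, so the direction is down.
Checking another pair — Ebb5 → Ebb4 — gives the same interval.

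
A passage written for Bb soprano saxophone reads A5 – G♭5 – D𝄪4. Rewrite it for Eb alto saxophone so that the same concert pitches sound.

First find concert pitch: the Bb soprano saxophone sounds a major second below written, so A5 G♭5 D𝄪4 sounds G5 Fb5 C##4.
Then write for Eb alto saxophone: it sounds a major sixth below written, so the part must be a major sixth above concert.
G5 → E6
Fb5 → Db6
C##4 → A##4

E6 Db6 A##4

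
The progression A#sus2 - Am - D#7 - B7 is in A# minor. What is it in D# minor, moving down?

D#sus2 Dm G#7 E7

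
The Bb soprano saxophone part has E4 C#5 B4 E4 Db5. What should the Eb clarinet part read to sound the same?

B3 G#4 F#4 B3 Ab4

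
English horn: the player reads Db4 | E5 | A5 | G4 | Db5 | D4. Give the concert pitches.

Gb3 A4 D5 C4 Gb4 G3

Written C4 on the English horn sounds as F3, a perfect fifth lower; apply that shift to every note.
Db4 → Gb3
E5 → A4
A5 → D5
G4 → C4
Db5 → Gb4
D4 → G3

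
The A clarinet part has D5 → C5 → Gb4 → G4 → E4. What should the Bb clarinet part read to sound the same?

First find concert pitch: the A clarinet sounds a minor third below written, so D5 C5 Gb4 G4 E4 sounds B4 A4 Eb4 E4 C#4.
Then write for Bb clarinet: it sounds a major second below written, so the part must be a major second above concert.
B4 → C#5
A4 → B4
Eb4 → F4
E4 → F#4
C#4 → D#4

C#5 B4 F4 F#4 D#4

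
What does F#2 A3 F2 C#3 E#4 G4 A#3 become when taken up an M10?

F#2 → A#3
A3 → C#5
F2 → A3
C#3 → E#4
E#4 → G##5
G4 → B5
A#3 → C##5

A#3 C#5 A3 E#4 G##5 B5 C##5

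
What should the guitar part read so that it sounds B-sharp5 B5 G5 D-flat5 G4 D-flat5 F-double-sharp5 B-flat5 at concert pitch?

B#6 B6 G6 Db6 G5 Db6 F##6 Bb6

Written C4 sounds as C3 on the guitar, so concert pitches are written a perfect octave up.
B#5 gives B#6
B5 gives B6
G5 gives G6
Db5 gives Db6
G4 gives G5
Db5 gives Db6
F##5 gives F##6
Bb5 gives Bb6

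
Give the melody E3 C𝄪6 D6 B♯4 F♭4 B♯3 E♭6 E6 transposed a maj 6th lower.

G2 E#5 F5 D#4 Abb3 D#3 Gb5 G5

E3: a sixth down reaches G, and 9 semitones makes it G2.
C##6: a sixth down reaches E, and 9 semitones makes it E#5.
A major sixth down from D6 gives F5.
B#4 down a major sixth is D#4.
A major sixth down from Fb4 gives Abb3.
B#3 down a major sixth is D#3.
A major sixth down from Eb6 gives Gb5.
E6: a sixth down reaches G, and 9 semitones makes it G5.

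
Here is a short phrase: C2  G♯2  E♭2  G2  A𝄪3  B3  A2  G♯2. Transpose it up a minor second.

C2 becomes Db2
G#2 becomes A2
Eb2 becomes Fb2
G2 becomes Ab2
A##3 becomes B#3
B3 becomes C4
A2 becomes Bb2
G#2 becomes A2

Db2 A2 Fb2 Ab2 B#3 C4 Bb2 A2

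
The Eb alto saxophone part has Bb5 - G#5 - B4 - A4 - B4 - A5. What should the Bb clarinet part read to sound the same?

Eb5 C#5 E4 D4 E4 D5

First find concert pitch: the Eb alto saxophone sounds a major sixth below written, so Bb5 G#5 B4 A4 B4 A5 sounds Db5 B4 D4 C4 D4 C5.
Then write for Bb clarinet: it sounds a major second below written, so the part must be a major second above concert.
Db5 → Eb5
B4 → C#5
D4 → E4
C4 → D4
D4 → E4
C5 → D5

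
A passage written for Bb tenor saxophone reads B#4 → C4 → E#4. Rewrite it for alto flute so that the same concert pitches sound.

D#4 Eb3 G#3

First find concert pitch: the Bb tenor saxophone sounds a major ninth below written, so B#4 C4 E#4 sounds A#3 Bb2 D#3.
Then write for alto flute: it sounds a perfect fourth below written, so the part must be a perfect fourth above concert.
A#3 → D#4
Bb2 → Eb3
D#3 → G#3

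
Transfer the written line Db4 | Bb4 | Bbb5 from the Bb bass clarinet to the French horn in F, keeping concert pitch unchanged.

First find concert pitch: the Bb bass clarinet sounds a major ninth below written, so Db4 Bb4 Bbb5 sounds Cb3 Ab3 Abb4.
Then write for French horn in F: it sounds a perfect fifth below written, so the part must be a perfect fifth above concert.
Cb3 → Gb3
Ab3 → Eb4
Abb4 → Ebb5

Gb3 Eb4 Ebb5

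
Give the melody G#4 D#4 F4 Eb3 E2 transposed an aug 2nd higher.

A##4 E##4 G#4 F#3 F##2

G#4 -> A##4
D#4 -> E##4
F4 -> G#4
Eb3 -> F#3
E2 -> F##2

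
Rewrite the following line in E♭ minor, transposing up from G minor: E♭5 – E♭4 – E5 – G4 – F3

From G up to E♭ is a minor sixth; apply that to each pitch.
Eb5 gives Cb6
Eb4 gives Cb5
E5 gives C6
G4 gives Eb5
F3 gives Db4

Cb6 Cb5 C6 Eb5 Db4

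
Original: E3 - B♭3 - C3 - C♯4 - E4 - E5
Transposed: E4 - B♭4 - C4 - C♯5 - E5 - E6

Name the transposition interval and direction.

Take the first pair: E3 → E4. E to E spans 8 letter names, so the interval is some kind of octave.
E3 to E4 is 12 semitones, which makes it a perfect octave; the second version is higher, so the direction is up.
Checking another pair — E5 → E6 — gives the same interval.

up a perfect octave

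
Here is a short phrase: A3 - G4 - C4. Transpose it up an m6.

A3 gives F4
G4 gives Eb5
C4 gives Ab4

F4 Eb5 Ab4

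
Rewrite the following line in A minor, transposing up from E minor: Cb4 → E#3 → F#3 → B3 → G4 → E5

Fb4 A#3 B3 E4 C5 A5

From E up to A is a perfect fourth; apply that to each pitch.
Cb4 -> Fb4
E#3 -> A#3
F#3 -> B3
B3 -> E4
G4 -> C5
E5 -> A5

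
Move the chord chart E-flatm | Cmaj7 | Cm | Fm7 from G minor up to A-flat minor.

Fbm Dbmaj7 Dbm Gbm7

G minor up to A-flat minor is a minor second; each chord root moves by that interval while the quality stays the same.
E-flatm: root E-flat up a minor second → Fb, giving Fbm.
Cmaj7: root C up a minor second → Db, giving Dbmaj7.
Cm: root C up a minor second → Db, giving Dbm.
Fm7: root F up a minor second → Gb, giving Gbm7.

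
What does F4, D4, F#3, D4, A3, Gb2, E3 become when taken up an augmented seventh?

F4 gives E#5
D4 gives C##5
F#3 gives E##4
D4 gives C##5
A3 gives G##4
Gb2 gives F#3
E3 gives D##4

E#5 C##5 E##4 C##5 G##4 F#3 D##4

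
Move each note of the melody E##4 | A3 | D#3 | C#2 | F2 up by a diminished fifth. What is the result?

B#4 Eb4 A3 G2 Cb3

E##4: a fifth up reaches B, and 6 semitones makes it B#4.
A3: a fifth up reaches E, and 6 semitones makes it Eb4.
D#3 up a diminished fifth is A3.
C#2: a fifth up reaches G, and 6 semitones makes it G2.
F2: a fifth up reaches C, and 6 semitones makes it Cb3.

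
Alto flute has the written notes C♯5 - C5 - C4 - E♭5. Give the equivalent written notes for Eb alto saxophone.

First find concert pitch: the alto flute sounds a perfect fourth below written, so C♯5 C5 C4 E♭5 sounds G#4 G4 G3 Bb4.
Then write for Eb alto saxophone: it sounds a major sixth below written, so the part must be a major sixth above concert.
G#4 → E#5
G4 → E5
G3 → E4
Bb4 → G5

E#5 E5 E4 G5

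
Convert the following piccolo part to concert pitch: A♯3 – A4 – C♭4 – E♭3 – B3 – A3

The piccolo sounds a perfect octave above written, so transpose each written note up a perfect octave.
A#3 -> A#4
A4 -> A5
Cb4 -> Cb5
Eb3 -> Eb4
B3 -> B4
A3 -> A4

A#4 A5 Cb5 Eb4 B4 A4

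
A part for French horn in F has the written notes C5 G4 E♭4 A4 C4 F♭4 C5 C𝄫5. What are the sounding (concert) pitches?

F4 C4 Ab3 D4 F3 Bbb3 F4 Fbb4

Written C4 on the French horn in F sounds as F3, a perfect fifth lower; apply that shift to every note.
C5 -> F4
G4 -> C4
Eb4 -> Ab3
A4 -> D4
C4 -> F3
Fb4 -> Bbb3
C5 -> F4
Cbb5 -> Fbb4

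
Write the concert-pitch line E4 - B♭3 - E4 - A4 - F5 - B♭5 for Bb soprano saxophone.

F#4 C4 F#4 B4 G5 C6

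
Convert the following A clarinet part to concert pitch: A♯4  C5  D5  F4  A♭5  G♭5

Written C4 on the A clarinet sounds as A3, a minor third lower; apply that shift to every note.
A#4 becomes F##4
C5 becomes A4
D5 becomes B4
F4 becomes D4
Ab5 becomes F5
Gb5 becomes Eb5

F##4 A4 B4 D4 F5 Eb5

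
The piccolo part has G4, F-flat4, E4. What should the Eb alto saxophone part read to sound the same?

E6 Db6 C#6

First find concert pitch: the piccolo sounds a perfect octave above written, so G4 F-flat4 E4 sounds G5 Fb5 E5.
Then write for Eb alto saxophone: it sounds a major sixth below written, so the part must be a major sixth above concert.
G5 → E6
Fb5 → Db6
E5 → C#6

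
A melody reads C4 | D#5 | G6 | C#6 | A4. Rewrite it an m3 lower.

C4: a third down reaches A, and 3 semitones makes it A3.
A minor third down from D#5 gives B#4.
A minor third down from G6 gives E6.
C#6: a third down reaches A, and 3 semitones makes it A#5.
A4: a third down reaches F, and 3 semitones makes it F#4.

A3 B#4 E6 A#5 F#4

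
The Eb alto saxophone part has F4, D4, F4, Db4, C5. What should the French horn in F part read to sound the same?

Eb4 C4 Eb4 Cb4 Bb4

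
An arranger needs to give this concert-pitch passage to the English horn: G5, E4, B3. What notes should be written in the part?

D6 B4 F#4

Written C4 sounds as F3 on the English horn, so concert pitches are written a perfect fifth up.
G5 → D6
E4 → B4
B3 → F#4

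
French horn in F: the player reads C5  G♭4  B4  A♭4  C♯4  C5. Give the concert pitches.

Written C4 on the French horn in F sounds as F3, a perfect fifth lower; apply that shift to every note.
C5 -> F4
Gb4 -> Cb4
B4 -> E4
Ab4 -> Db4
C#4 -> F#3
C5 -> F4

F4 Cb4 E4 Db4 F#3 F4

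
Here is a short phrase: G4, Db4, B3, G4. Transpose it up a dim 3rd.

Bbb4 Fbb4 Db4 Bbb4

G4 -> Bbb4
Db4 -> Fbb4
B3 -> Db4
G4 -> Bbb4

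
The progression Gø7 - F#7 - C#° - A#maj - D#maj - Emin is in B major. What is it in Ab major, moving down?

Fbø7 Eb7 Bb° Gmaj Cmaj Dbmin

B major down to Ab major is an augmented second; each chord root moves by that interval while the quality stays the same.
Gø7: root G down an augmented second → Fb, giving Fbø7.
F#7: root F# down an augmented second → Eb, giving Eb7.
C#°: root C# down an augmented second → Bb, giving Bb°.
A#maj: root A# down an augmented second → G, giving Gmaj.
D#maj: root D# down an augmented second → C, giving Cmaj.
Emin: root E down an augmented second → Db, giving Dbmin.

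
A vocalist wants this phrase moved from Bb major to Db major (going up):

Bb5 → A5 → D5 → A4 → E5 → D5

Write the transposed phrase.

Bb major to Db major up is a minor third, so every note moves up by that interval.
Bb5 -> Db6
A5 -> C6
D5 -> F5
A4 -> C5
E5 -> G5
D5 -> F5

Db6 C6 F5 C5 G5 F5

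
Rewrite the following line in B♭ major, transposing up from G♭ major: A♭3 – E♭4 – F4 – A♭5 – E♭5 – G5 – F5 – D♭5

C4 G4 A4 C6 G5 B5 A5 F5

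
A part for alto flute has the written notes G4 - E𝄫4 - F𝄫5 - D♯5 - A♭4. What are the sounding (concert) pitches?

The alto flute sounds a perfect fourth below written, so transpose each written note down a perfect fourth.
G4 becomes D4
Ebb4 becomes Bbb3
Fbb5 becomes Cbb5
D#5 becomes A#4
Ab4 becomes Eb4

D4 Bbb3 Cbb5 A#4 Eb4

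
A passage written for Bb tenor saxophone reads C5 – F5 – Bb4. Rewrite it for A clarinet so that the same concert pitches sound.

First find concert pitch: the Bb tenor saxophone sounds a major ninth below written, so C5 F5 Bb4 sounds Bb3 Eb4 Ab3.
Then write for A clarinet: it sounds a minor third below written, so the part must be a minor third above concert.
Bb3 → Db4
Eb4 → Gb4
Ab3 → Cb4

Db4 Gb4 Cb4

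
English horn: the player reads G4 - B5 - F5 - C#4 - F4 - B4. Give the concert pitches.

C4 E5 Bb4 F#3 Bb3 E4

Written C4 on the English horn sounds as F3, a perfect fifth lower; apply that shift to every note.
G4 to C4
B5 to E5
F5 to Bb4
C#4 to F#3
F4 to Bb3
B4 to E4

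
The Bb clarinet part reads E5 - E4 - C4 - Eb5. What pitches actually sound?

D5 D4 Bb3 Db5

The Bb clarinet sounds a major second below written, so transpose each written note down a major second.
E5 to D5
E4 to D4
C4 to Bb3
Eb5 to Db5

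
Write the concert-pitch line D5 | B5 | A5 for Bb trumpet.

E5 C#6 B5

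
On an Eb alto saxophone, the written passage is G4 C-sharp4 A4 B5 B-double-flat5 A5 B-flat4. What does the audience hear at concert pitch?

Written C4 on the Eb alto saxophone sounds as Eb3, a major sixth lower; apply that shift to every note.
G4 → Bb3
C#4 → E3
A4 → C4
B5 → D5
Bbb5 → Dbb5
A5 → C5
Bb4 → Db4

Bb3 E3 C4 D5 Dbb5 C5 Db4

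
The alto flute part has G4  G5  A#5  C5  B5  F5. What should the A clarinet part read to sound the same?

F4 F5 G#5 Bb4 A5 Eb5

First find concert pitch: the alto flute sounds a perfect fourth below written, so G4 G5 A#5 C5 B5 F5 sounds D4 D5 E#5 G4 F#5 C5.
Then write for A clarinet: it sounds a minor third below written, so the part must be a minor third above concert.
D4 → F4
D5 → F5
E#5 → G#5
G4 → Bb4
F#5 → A5
C5 → Eb5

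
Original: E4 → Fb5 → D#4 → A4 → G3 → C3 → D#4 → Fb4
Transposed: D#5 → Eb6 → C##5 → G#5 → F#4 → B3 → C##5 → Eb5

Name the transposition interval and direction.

Take the first pair: E4 → D#5. E to D spans 7 letter names, so the interval is some kind of seventh.
E4 to D#5 is 11 semitones, which makes it a major seventh; the second version is higher, so the direction is up.
Checking another pair — Fb4 → Eb5 — gives the same interval.

up a major seventh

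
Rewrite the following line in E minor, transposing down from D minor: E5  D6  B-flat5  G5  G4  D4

D minor to E minor down is a minor seventh, so every note moves down by that interval.
E5 → F#4
D6 → E5
Bb5 → C5
G5 → A4
G4 → A3
D4 → E3

F#4 E5 C5 A4 A3 E3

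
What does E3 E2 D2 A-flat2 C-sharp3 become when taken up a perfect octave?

E4 E3 D3 Ab3 C#4

A perfect octave up from E3 gives E4.
E2: an octave up reaches E, and 12 semitones makes it E3.
D2: an octave up reaches D, and 12 semitones makes it D3.
Ab2 up a perfect octave is Ab3.
C#3 up a perfect octave is C#4.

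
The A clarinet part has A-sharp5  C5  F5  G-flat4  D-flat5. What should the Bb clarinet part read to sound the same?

G##5 B4 E5 F4 C5

First find concert pitch: the A clarinet sounds a minor third below written, so A-sharp5 C5 F5 G-flat4 D-flat5 sounds F##5 A4 D5 Eb4 Bb4.
Then write for Bb clarinet: it sounds a major second below written, so the part must be a major second above concert.
F##5 → G##5
A4 → B4
D5 → E5
Eb4 → F4
Bb4 → C5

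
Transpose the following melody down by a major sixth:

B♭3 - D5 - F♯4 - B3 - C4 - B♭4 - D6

Db3 F4 A3 D3 Eb3 Db4 F5

Bb3 → Db3
D5 → F4
F#4 → A3
B3 → D3
C4 → Eb3
Bb4 → Db4
D6 → F5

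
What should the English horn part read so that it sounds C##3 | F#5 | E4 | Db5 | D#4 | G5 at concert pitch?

The English horn sounds a perfect fifth below written, so the written part must be a perfect fifth above concert — transpose each note up.
C##3 → G##3
F#5 → C#6
E4 → B4
Db5 → Ab5
D#4 → A#4
G5 → D6

G##3 C#6 B4 Ab5 A#4 D6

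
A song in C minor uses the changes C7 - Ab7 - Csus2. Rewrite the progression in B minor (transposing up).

B7 G7 Bsus2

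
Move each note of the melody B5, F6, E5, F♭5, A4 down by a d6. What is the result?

B5: a sixth down reaches D, and 7 semitones makes it D##5.
F6: a sixth down reaches A, and 7 semitones makes it A#5.
A diminished sixth down from E5 gives G##4.
Fb5 down a diminished sixth is A4.
A4 down a diminished sixth is C##4.

D##5 A#5 G##4 A4 C##4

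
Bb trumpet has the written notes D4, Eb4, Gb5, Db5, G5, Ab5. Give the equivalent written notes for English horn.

G4 Ab4 Cb6 Gb5 C6 Db6

First find concert pitch: the Bb trumpet sounds a major second below written, so D4 Eb4 Gb5 Db5 G5 Ab5 sounds C4 Db4 Fb5 Cb5 F5 Gb5.
Then write for English horn: it sounds a perfect fifth below written, so the part must be a perfect fifth above concert.
C4 → G4
Db4 → Ab4
Fb5 → Cb6
Cb5 → Gb5
F5 → C6
Gb5 → Db6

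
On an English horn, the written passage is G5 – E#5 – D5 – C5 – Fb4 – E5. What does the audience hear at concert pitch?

C5 A#4 G4 F4 Bbb3 A4

Written C4 on the English horn sounds as F3, a perfect fifth lower; apply that shift to every note.
G5 to C5
E#5 to A#4
D5 to G4
C5 to F4
Fb4 to Bbb3
E5 to A4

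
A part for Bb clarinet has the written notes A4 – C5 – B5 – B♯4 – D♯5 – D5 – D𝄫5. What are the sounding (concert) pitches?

G4 Bb4 A5 A#4 C#5 C5 Cbb5

The Bb clarinet sounds a major second below written, so transpose each written note down a major second.
A4 → G4
C5 → Bb4
B5 → A5
B#4 → A#4
D#5 → C#5
D5 → C5
Dbb5 → Cbb5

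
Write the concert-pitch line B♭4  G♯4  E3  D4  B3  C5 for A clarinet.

Db5 B4 G3 F4 D4 Eb5

The A clarinet sounds a minor third below written, so the written part must be a minor third above concert — transpose each note up.
Bb4 gives Db5
G#4 gives B4
E3 gives G3
D4 gives F4
B3 gives D4
C5 gives Eb5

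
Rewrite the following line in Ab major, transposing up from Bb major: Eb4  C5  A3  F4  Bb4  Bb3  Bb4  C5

Db5 Bb5 G4 Eb5 Ab5 Ab4 Ab5 Bb5

From Bb up to Ab is a minor seventh; apply that to each pitch.
Eb4 -> Db5
C5 -> Bb5
A3 -> G4
F4 -> Eb5
Bb4 -> Ab5
Bb3 -> Ab4
Bb4 -> Ab5
C5 -> Bb5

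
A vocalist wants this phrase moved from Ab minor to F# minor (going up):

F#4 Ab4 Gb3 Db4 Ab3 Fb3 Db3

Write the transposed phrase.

Ab minor to F# minor up is an augmented sixth, so every note moves up by that interval.
F#4 gives D##5
Ab4 gives F#5
Gb3 gives E4
Db4 gives B4
Ab3 gives F#4
Fb3 gives D4
Db3 gives B3

D##5 F#5 E4 B4 F#4 D4 B3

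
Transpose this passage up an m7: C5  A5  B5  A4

Bb5 G6 A6 G5

C5 gives Bb5
A5 gives G6
B5 gives A6
A4 gives G5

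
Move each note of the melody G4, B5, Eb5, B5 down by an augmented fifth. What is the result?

G4 -> Cb4
B5 -> Eb5
Eb5 -> Abb4
B5 -> Eb5

Cb4 Eb5 Abb4 Eb5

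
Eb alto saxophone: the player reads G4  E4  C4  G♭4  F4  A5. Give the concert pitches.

Bb3 G3 Eb3 Bbb3 Ab3 C5

The Eb alto saxophone sounds a major sixth below written, so transpose each written note down a major sixth.
G4 becomes Bb3
E4 becomes G3
C4 becomes Eb3
Gb4 becomes Bbb3
F4 becomes Ab3
A5 becomes C5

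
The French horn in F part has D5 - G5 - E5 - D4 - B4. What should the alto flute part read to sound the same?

First find concert pitch: the French horn in F sounds a perfect fifth below written, so D5 G5 E5 D4 B4 sounds G4 C5 A4 G3 E4.
Then write for alto flute: it sounds a perfect fourth below written, so the part must be a perfect fourth above concert.
G4 → C5
C5 → F5
A4 → D5
G3 → C4
E4 → A4

C5 F5 D5 C4 A4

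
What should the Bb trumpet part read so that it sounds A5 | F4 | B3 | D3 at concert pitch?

Written C4 sounds as Bb3 on the Bb trumpet, so concert pitches are written a major second up.
A5 to B5
F4 to G4
B3 to C#4
D3 to E3

B5 G4 C#4 E3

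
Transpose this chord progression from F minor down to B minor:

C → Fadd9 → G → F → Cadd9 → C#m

F# Badd9 C# B F#add9 F##m

F minor down to B minor is a diminished fifth; each chord root moves by that interval while the quality stays the same.
C: root C down a diminished fifth → F#, giving F#.
Fadd9: root F down a diminished fifth → B, giving Badd9.
G: root G down a diminished fifth → C#, giving C#.
F: root F down a diminished fifth → B, giving B.
Cadd9: root C down a diminished fifth → F#, giving F#add9.
C#m: root C# down a diminished fifth → F##, giving F##m.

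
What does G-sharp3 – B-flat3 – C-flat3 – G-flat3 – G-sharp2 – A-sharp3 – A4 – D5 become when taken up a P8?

G#3 -> G#4
Bb3 -> Bb4
Cb3 -> Cb4
Gb3 -> Gb4
G#2 -> G#3
A#3 -> A#4
A4 -> A5
D5 -> D6

G#4 Bb4 Cb4 Gb4 G#3 A#4 A5 D6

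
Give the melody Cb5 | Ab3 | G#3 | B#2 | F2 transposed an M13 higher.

Cb5 -> Ab6
Ab3 -> F5
G#3 -> E#5
B#2 -> G##4
F2 -> D4

Ab6 F5 E#5 G##4 D4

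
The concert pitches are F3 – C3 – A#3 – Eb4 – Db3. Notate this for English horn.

C4 G3 E#4 Bb4 Ab3

Written C4 sounds as F3 on the English horn, so concert pitches are written a perfect fifth up.
F3 -> C4
C3 -> G3
A#3 -> E#4
Eb4 -> Bb4
Db3 -> Ab3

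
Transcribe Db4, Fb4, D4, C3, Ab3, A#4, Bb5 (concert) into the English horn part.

Ab4 Cb5 A4 G3 Eb4 E#5 F6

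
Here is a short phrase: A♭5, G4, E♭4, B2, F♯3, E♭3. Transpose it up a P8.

Ab5 -> Ab6
G4 -> G5
Eb4 -> Eb5
B2 -> B3
F#3 -> F#4
Eb3 -> Eb4

Ab6 G5 Eb5 B3 F#4 Eb4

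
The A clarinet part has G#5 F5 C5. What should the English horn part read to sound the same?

First find concert pitch: the A clarinet sounds a minor third below written, so G#5 F5 C5 sounds E#5 D5 A4.
Then write for English horn: it sounds a perfect fifth below written, so the part must be a perfect fifth above concert.
E#5 → B#5
D5 → A5
A4 → E5

B#5 A5 E5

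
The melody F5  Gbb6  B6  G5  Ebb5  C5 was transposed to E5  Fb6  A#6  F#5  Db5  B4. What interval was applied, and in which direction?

down a minor second

Take the first pair: F5 → E5. F to E spans 2 letter names, so the interval is some kind of second.
E5 to F5 is 1 semitone, which makes it a minor second; the second version is lower, so the direction is down.
Checking another pair — C5 → B4 — gives the same interval.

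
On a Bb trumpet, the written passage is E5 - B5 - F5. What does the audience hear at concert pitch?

Written C4 on the Bb trumpet sounds as Bb3, a major second lower; apply that shift to every note.
E5 becomes D5
B5 becomes A5
F5 becomes Eb5

D5 A5 Eb5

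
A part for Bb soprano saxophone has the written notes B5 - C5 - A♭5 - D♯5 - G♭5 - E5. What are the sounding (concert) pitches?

Written C4 on the Bb soprano saxophone sounds as Bb3, a major second lower; apply that shift to every note.
B5 to A5
C5 to Bb4
Ab5 to Gb5
D#5 to C#5
Gb5 to Fb5
E5 to D5

A5 Bb4 Gb5 C#5 Fb5 D5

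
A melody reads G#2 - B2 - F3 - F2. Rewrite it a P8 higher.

G#3 B3 F4 F3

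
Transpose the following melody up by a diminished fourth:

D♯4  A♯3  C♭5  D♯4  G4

D#4 up a diminished fourth is G4.
A diminished fourth up from A#3 gives D4.
Cb5: a fourth up reaches F, and 4 semitones makes it Fbb5.
D#4: a fourth up reaches G, and 4 semitones makes it G4.
G4 up a diminished fourth is Cb5.

G4 D4 Fbb5 G4 Cb5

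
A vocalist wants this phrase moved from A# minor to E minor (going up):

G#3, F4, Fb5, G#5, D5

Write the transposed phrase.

From A# up to E is a diminished fifth; apply that to each pitch.
G#3 becomes D4
F4 becomes Cb5
Fb5 becomes Cbb6
G#5 becomes D6
D5 becomes Ab5

D4 Cb5 Cbb6 D6 Ab5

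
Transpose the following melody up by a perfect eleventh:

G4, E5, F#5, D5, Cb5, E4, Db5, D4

C6 A6 B6 G6 Fb6 A5 Gb6 G5

G4 up a perfect eleventh is C6.
E5: an eleventh up reaches A, and 17 semitones makes it A6.
F#5: an eleventh up reaches B, and 17 semitones makes it B6.
D5 up a perfect eleventh is G6.
A perfect eleventh up from Cb5 gives Fb6.
A perfect eleventh up from E4 gives A5.
Db5: an eleventh up reaches G, and 17 semitones makes it Gb6.
D4 up a perfect eleventh is G5.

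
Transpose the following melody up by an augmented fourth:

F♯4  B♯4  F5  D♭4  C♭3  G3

F#4 gives B#4
B#4 gives E##5
F5 gives B5
Db4 gives G4
Cb3 gives F3
G3 gives C#4

B#4 E##5 B5 G4 F3 C#4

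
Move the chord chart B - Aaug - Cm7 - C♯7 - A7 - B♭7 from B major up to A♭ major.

B major up to A♭ major is a diminished seventh; each chord root moves by that interval while the quality stays the same.
B: root B up a diminished seventh → Ab, giving Ab.
Aaug: root A up a diminished seventh → Gb, giving Gbaug.
Cm7: root C up a diminished seventh → Bbb, giving Bbbm7.
C♯7: root C♯ up a diminished seventh → Bb, giving Bb7.
A7: root A up a diminished seventh → Gb, giving Gb7.
B♭7: root B♭ up a diminished seventh → Abb, giving Abb7.

Ab Gbaug Bbbm7 Bb7 Gb7 Abb7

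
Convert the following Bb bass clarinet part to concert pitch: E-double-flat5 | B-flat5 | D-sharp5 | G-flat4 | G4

Dbb4 Ab4 C#4 Fb3 F3

Written C4 on the Bb bass clarinet sounds as Bb2, a major ninth lower; apply that shift to every note.
Ebb5 -> Dbb4
Bb5 -> Ab4
D#5 -> C#4
Gb4 -> Fb3
G4 -> F3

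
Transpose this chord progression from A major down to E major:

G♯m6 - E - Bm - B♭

D#m6 B F#m F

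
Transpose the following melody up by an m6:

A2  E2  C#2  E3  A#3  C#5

F3 C3 A2 C4 F#4 A5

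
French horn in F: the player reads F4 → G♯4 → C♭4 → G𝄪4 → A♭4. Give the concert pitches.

The French horn in F sounds a perfect fifth below written, so transpose each written note down a perfect fifth.
F4 becomes Bb3
G#4 becomes C#4
Cb4 becomes Fb3
G##4 becomes C##4
Ab4 becomes Db4

Bb3 C#4 Fb3 C##4 Db4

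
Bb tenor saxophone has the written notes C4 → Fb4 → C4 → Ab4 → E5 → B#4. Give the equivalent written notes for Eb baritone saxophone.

First find concert pitch: the Bb tenor saxophone sounds a major ninth below written, so C4 Fb4 C4 Ab4 E5 B#4 sounds Bb2 Ebb3 Bb2 Gb3 D4 A#3.
Then write for Eb baritone saxophone: it sounds a major thirteenth below written, so the part must be a major thirteenth above concert.
Bb2 → G4
Ebb3 → Cb5
Bb2 → G4
Gb3 → Eb5
D4 → B5
A#3 → F##5

G4 Cb5 G4 Eb5 B5 F##5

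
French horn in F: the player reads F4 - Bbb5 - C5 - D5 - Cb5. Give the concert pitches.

Bb3 Ebb5 F4 G4 Fb4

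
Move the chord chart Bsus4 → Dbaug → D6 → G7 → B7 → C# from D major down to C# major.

A#sus4 Caug C#6 F#7 A#7 B#

D major down to C# major is a minor second; each chord root moves by that interval while the quality stays the same.
Bsus4: root B down a minor second → A#, giving A#sus4.
Dbaug: root Db down a minor second → C, giving Caug.
D6: root D down a minor second → C#, giving C#6.
G7: root G down a minor second → F#, giving F#7.
B7: root B down a minor second → A#, giving A#7.
C#: root C# down a minor second → B#, giving B#.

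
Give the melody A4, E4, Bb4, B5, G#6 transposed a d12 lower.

A4: a twelfth down reaches D, and 18 semitones makes it D#3.
A diminished twelfth down from E4 gives A#2.
Bb4: a twelfth down reaches E, and 18 semitones makes it E3.
B5 down a diminished twelfth is E#4.
G#6: a twelfth down reaches C, and 18 semitones makes it C##5.

D#3 A#2 E3 E#4 C##5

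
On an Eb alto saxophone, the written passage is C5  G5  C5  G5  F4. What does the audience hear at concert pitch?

The Eb alto saxophone sounds a major sixth below written, so transpose each written note down a major sixth.
C5 to Eb4
G5 to Bb4
C5 to Eb4
G5 to Bb4
F4 to Ab3

Eb4 Bb4 Eb4 Bb4 Ab3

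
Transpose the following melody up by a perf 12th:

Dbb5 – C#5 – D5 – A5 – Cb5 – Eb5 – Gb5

Abb6 G#6 A6 E7 Gb6 Bb6 Db7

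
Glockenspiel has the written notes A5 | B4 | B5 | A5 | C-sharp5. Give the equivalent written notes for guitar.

A8 B7 B8 A8 C#8

First find concert pitch: the glockenspiel sounds a perfect fifteenth above written, so A5 B4 B5 A5 C-sharp5 sounds A7 B6 B7 A7 C#7.
Then write for guitar: it sounds a perfect octave below written, so the part must be a perfect octave above concert.
A7 → A8
B6 → B7
B7 → B8
A7 → A8
C#7 → C#8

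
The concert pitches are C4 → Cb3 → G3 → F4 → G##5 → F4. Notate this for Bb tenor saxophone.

D5 Db4 A4 G5 A##6 G5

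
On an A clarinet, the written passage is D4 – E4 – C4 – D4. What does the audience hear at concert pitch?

B3 C#4 A3 B3

The A clarinet sounds a minor third below written, so transpose each written note down a minor third.
D4 to B3
E4 to C#4
C4 to A3
D4 to B3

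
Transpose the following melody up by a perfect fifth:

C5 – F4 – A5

G5 C5 E6

C5 to G5
F4 to C5
A5 to E6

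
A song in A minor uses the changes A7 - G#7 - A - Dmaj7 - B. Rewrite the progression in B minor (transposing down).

B7 A#7 B Emaj7 C#

A minor down to B minor is a minor seventh; each chord root moves by that interval while the quality stays the same.
A7: root A down a minor seventh → B, giving B7.
G#7: root G# down a minor seventh → A#, giving A#7.
A: root A down a minor seventh → B, giving B.
Dmaj7: root D down a minor seventh → E, giving Emaj7.
B: root B down a minor seventh → C#, giving C#.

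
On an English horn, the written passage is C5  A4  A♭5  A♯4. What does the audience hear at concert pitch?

F4 D4 Db5 D#4

The English horn sounds a perfect fifth below written, so transpose each written note down a perfect fifth.
C5 becomes F4
A4 becomes D4
Ab5 becomes Db5
A#4 becomes D#4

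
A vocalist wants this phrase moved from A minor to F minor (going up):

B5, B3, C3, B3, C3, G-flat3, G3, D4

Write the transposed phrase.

G6 G4 Ab3 G4 Ab3 Ebb4 Eb4 Bb4

From A up to F is a minor sixth; apply that to each pitch.
B5 → G6
B3 → G4
C3 → Ab3
B3 → G4
C3 → Ab3
Gb3 → Ebb4
G3 → Eb4
D4 → Bb4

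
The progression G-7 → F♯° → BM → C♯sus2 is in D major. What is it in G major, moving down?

D major down to G major is a perfect fifth; each chord root moves by that interval while the quality stays the same.
G-7: root G down a perfect fifth → C, giving C-7.
F♯°: root F♯ down a perfect fifth → B, giving B°.
BM: root B down a perfect fifth → E, giving EM.
C♯sus2: root C♯ down a perfect fifth → F#, giving F#sus2.

C-7 B° EM F#sus2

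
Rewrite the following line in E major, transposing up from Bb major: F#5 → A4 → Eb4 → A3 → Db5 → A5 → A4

From Bb up to E is an augmented fourth; apply that to each pitch.
F#5 becomes B#5
A4 becomes D#5
Eb4 becomes A4
A3 becomes D#4
Db5 becomes G5
A5 becomes D#6
A4 becomes D#5

B#5 D#5 A4 D#4 G5 D#6 D#5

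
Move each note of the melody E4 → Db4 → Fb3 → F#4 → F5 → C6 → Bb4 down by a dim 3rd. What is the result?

E4: a third down reaches C, and 2 semitones makes it C##4.
A diminished third down from Db4 gives B3.
Fb3: a third down reaches D, and 2 semitones makes it D3.
F#4: a third down reaches D, and 2 semitones makes it D##4.
A diminished third down from F5 gives D#5.
A diminished third down from C6 gives A#5.
A diminished third down from Bb4 gives G#4.

C##4 B3 D3 D##4 D#5 A#5 G#4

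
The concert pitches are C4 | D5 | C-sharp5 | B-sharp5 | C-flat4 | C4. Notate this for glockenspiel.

C2 D3 C#3 B#3 Cb2 C2

The glockenspiel sounds a perfect fifteenth above written, so the written part must be a perfect fifteenth below concert — transpose each note down.
C4 gives C2
D5 gives D3
C#5 gives C#3
B#5 gives B#3
Cb4 gives Cb2
C4 gives C2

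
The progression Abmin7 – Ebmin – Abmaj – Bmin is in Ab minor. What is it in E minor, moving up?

Emin7 Bmin Emaj F##min

Ab minor up to E minor is an augmented fifth; each chord root moves by that interval while the quality stays the same.
Abmin7: root Ab up an augmented fifth → E, giving Emin7.
Ebmin: root Eb up an augmented fifth → B, giving Bmin.
Abmaj: root Ab up an augmented fifth → E, giving Emaj.
Bmin: root B up an augmented fifth → F##, giving F##min.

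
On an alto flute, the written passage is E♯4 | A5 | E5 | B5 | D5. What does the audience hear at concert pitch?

The alto flute sounds a perfect fourth below written, so transpose each written note down a perfect fourth.
E#4 to B#3
A5 to E5
E5 to B4
B5 to F#5
D5 to A4

B#3 E5 B4 F#5 A4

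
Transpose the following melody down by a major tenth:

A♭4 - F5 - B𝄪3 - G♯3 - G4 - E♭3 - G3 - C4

Fb3 Db4 G##2 E2 Eb3 Cb2 Eb2 Ab2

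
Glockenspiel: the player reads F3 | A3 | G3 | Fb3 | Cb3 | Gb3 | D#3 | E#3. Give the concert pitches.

The glockenspiel sounds a perfect fifteenth above written, so transpose each written note up a perfect fifteenth.
F3 to F5
A3 to A5
G3 to G5
Fb3 to Fb5
Cb3 to Cb5
Gb3 to Gb5
D#3 to D#5
E#3 to E#5

F5 A5 G5 Fb5 Cb5 Gb5 D#5 E#5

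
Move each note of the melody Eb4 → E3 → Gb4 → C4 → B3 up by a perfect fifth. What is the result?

Eb4 to Bb4
E3 to B3
Gb4 to Db5
C4 to G4
B3 to F#4

Bb4 B3 Db5 G4 F#4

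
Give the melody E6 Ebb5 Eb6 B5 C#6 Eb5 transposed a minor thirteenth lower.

E6 becomes G#4
Ebb5 becomes Gb3
Eb6 becomes G4
B5 becomes D#4
C#6 becomes E#4
Eb5 becomes G3

G#4 Gb3 G4 D#4 E#4 G3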